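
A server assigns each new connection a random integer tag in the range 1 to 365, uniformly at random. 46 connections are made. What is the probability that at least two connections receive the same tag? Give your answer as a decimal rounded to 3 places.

0.948

It's easier to compute the probability that all 46 are distinct.
P(all distinct) = 365/365 · 364/365 · ··· · 320/365 ≈ 0.052.
So the probability of at least one match is 1 − 0.052 = 0.948.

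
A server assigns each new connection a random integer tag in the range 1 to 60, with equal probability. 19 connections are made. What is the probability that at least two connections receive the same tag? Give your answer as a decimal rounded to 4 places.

It's easier to compute the probability that all 19 are distinct.
P(all distinct) = 60/60 · 59/60 · ··· · 42/60 ≈ 0.0408.
So the probability of at least one match is 1 − 0.0408 = 0.9592.

0.9592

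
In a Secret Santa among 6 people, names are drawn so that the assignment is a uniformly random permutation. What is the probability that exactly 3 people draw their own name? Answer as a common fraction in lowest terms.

Choose which 3 of the 6 are fixed: C(6,3) = 20 ways.
The remaining 3 must have no fixed point: D(3) = 2.
P = 20·2/720 = 1/18.

1/18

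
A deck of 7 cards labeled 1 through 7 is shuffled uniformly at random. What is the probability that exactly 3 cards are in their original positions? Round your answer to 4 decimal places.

Choose which 3 of the 7 are fixed: C(7,3) = 35 ways.
The remaining 4 must have no fixed point: D(4) = 9.
P = 35·9/5040 = 1/16 ≈ 0.0625.

0.0625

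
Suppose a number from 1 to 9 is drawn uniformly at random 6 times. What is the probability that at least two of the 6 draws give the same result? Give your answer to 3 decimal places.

P(all 6 different) = 9/9 · 8/9 · ··· · 4/9 ≈ 0.114.
P(at least two equal) = 1 − 0.114 = 0.886.

0.886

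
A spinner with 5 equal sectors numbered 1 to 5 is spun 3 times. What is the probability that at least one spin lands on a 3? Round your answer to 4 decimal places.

0.4880

P(no spin lands on a 3) = (4/5)^3 ≈ 0.5120.
P(at least one) = 1 − 0.5120 = 0.4880.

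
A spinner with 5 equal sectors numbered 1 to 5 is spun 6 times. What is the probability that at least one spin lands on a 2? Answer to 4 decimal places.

0.7379

P(no spin lands on a 2) = (4/5)^6 ≈ 0.2621.
P(at least one) = 1 − 0.2621 = 0.7379.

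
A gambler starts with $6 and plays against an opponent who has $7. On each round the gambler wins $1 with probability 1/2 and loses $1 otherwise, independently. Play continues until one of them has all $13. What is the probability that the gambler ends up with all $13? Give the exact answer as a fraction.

6/13

With a fair step, P(i) = ½P(i−1) + ½P(i+1) with P(0)=0, P(13)=1 has the linear solution P(i) = i/13.
P(6) = 6/13.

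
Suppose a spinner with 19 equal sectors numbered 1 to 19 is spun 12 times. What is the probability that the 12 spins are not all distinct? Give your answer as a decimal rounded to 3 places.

P(all 12 different) = 19/19 · 18/19 · ··· · 8/19 ≈ 0.011.
P(at least two equal) = 1 − 0.011 = 0.989.

0.989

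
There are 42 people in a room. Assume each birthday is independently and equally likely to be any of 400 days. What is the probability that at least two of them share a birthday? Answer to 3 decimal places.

It's easier to compute the probability that all 42 are distinct.
P(all distinct) = 400/400 · 399/400 · ··· · 359/400 ≈ 0.107.
So the probability of at least one match is 1 − 0.107 = 0.893.

0.893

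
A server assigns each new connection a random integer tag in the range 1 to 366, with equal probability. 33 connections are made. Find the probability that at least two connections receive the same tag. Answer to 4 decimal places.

It's easier to compute the probability that all 33 are distinct.
P(all distinct) = 366/366 · 365/366 · ··· · 334/366 ≈ 0.2260.
So the probability of at least one match is 1 − 0.2260 = 0.7740.

0.7740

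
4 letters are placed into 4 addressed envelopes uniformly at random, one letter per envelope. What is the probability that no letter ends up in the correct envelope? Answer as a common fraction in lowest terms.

3/8

This is the derangement probability: permutations of 4 with no fixed point.
D(4) = 4! · (1 − 1/1! + 1/2! − ··· + (−1)^4/4!) = 9.
P = 9/24 = 3/8.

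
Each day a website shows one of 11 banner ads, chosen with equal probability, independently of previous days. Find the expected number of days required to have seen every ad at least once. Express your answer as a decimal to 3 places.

33.219

After i distinct types are collected, each trial gives a new one with probability (11−i)/11, so the expected wait for the next new type is 11/(11−i).
E = 11/11 + 11/10 + 11/9 + 11/8 + 11/7 + 11/6 + 11/5 + 11/4 + 11/3 + 11/2 + 11/1 = 83711/2520 ≈ 33.219.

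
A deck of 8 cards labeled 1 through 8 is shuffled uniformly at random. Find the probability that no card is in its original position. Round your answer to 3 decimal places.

0.368

This is the derangement probability: permutations of 8 with no fixed point.
D(8) = 8! · (1 − 1/1! + 1/2! − ··· + (−1)^8/8!) = 14833.
P = 14833/40320 = 2119/5760 ≈ 0.368.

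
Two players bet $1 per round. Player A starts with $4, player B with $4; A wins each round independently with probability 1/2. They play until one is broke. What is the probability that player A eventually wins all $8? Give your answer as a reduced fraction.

1/2

With a fair step, P(i) = ½P(i−1) + ½P(i+1) with P(0)=0, P(8)=1 has the linear solution P(i) = i/8.
P(4) = 4/8 = 1/2.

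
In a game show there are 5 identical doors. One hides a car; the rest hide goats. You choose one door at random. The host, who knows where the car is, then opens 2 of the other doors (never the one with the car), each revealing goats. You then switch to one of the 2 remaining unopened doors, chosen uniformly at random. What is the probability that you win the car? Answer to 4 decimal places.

0.4000

Your original door holds the car with probability 1/5, so the other 4 collectively hold it with probability 4/5.
The host can always find 2 empty doors to open, so the reveals don't change that 4/5; it is now spread over the 2 remaining unopened doors.
P(win by switching) = (4/5) · (1/2) = 2/5 ≈ 0.4000.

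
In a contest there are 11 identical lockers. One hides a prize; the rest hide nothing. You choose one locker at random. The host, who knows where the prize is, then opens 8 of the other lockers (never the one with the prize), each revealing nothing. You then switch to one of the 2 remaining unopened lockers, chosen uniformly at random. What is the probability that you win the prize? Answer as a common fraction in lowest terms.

Your original locker holds the prize with probability 1/11, so the other 10 collectively hold it with probability 10/11.
The host can always find 8 empty lockers to open, so the reveals don't change that 10/11; it is now spread over the 2 remaining unopened lockers.
P(win by switching) = (10/11) · (1/2) = 5/11.

5/11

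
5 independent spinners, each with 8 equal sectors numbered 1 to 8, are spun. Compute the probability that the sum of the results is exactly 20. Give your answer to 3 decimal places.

There are 8^5 = 32768 equally likely outcomes.
The number of ordered 5-tuples from {1,…,8} summing to 20 is 2226.
P(sum = 20) = 2226/32768 = 1113/16384 ≈ 0.068.

0.068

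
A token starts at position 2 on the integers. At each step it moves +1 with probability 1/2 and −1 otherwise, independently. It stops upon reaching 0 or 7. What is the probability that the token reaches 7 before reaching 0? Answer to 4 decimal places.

With a fair step, P(i) = ½P(i−1) + ½P(i+1) with P(0)=0, P(7)=1 has the linear solution P(i) = i/7.
P(2) = 2/7 ≈ 0.2857.

0.2857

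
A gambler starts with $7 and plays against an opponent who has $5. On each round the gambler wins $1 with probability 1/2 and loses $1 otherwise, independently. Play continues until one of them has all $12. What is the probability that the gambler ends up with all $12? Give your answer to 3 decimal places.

0.583

With a fair step, P(i) = ½P(i−1) + ½P(i+1) with P(0)=0, P(12)=1 has the linear solution P(i) = i/12.
P(7) = 7/12 ≈ 0.583.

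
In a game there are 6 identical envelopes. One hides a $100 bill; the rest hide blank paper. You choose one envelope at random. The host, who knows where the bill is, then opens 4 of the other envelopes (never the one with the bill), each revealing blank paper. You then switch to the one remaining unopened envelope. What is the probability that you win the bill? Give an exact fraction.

Your original envelope holds the bill with probability 1/6, so the other 5 collectively hold it with probability 5/6.
The host can always find 4 empty envelopes to open, so the reveals don't change that 5/6; it is now spread over the 1 remaining unopened envelope.
P(win by switching) = (5/6) · (1/1) = 5/6.

5/6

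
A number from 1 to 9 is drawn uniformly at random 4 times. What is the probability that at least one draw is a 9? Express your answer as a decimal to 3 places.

P(no draw is a 9) = (8/9)^4 ≈ 0.624.
P(at least one) = 1 − 0.624 = 0.376.

0.376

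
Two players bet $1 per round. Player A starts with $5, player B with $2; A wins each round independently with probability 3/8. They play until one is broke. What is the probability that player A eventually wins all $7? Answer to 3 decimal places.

0.342

Let r = q/p = (5/8)/(3/8) = 5/3. The recurrence P(i) = p·P(i+1) + q·P(i−1) with P(0)=0, P(7)=1 gives P(i) = (1 − r^i)/(1 − r^7).
P(5) = (1 − (5/3)^5) / (1 − (5/3)^7) = 12969/37969 ≈ 0.342.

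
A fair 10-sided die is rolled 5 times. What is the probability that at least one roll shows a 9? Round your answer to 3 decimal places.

P(no roll shows a 9) = (9/10)^5 ≈ 0.590.
P(at least one) = 1 − 0.590 = 0.410.

0.410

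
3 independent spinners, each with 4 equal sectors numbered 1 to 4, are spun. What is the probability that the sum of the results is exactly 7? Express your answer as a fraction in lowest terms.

There are 4^3 = 64 equally likely outcomes.
The number of ordered 3-tuples from {1,…,4} summing to 7 is 12.
P(sum = 7) = 12/64 = 3/16.

3/16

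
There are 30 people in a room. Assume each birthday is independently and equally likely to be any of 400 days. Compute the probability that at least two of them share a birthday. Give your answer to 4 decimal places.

It's easier to compute the probability that all 30 are distinct.
P(all distinct) = 400/400 · 399/400 · ··· · 371/400 ≈ 0.3278.
So the probability of at least one match is 1 − 0.3278 = 0.6722.

0.6722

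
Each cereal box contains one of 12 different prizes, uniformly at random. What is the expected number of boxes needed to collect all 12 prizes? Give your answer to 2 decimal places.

After i distinct types are collected, each trial gives a new one with probability (12−i)/12, so the expected wait for the next new type is 12/(12−i).
E = 12/12 + 12/11 + 12/10 + 12/9 + 12/8 + 12/7 + 12/6 + 12/5 + 12/4 + 12/3 + 12/2 + 12/1 = 86021/2310 ≈ 37.24.

37.24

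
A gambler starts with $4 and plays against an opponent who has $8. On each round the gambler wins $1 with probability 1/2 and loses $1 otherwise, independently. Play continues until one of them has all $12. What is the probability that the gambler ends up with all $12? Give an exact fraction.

With a fair step, P(i) = ½P(i−1) + ½P(i+1) with P(0)=0, P(12)=1 has the linear solution P(i) = i/12.
P(4) = 4/12 = 1/3.

1/3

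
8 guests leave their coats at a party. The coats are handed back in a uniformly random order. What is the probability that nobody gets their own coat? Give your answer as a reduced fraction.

2119/5760

This is the derangement probability: permutations of 8 with no fixed point.
D(8) = 8! · (1 − 1/1! + 1/2! − ··· + (−1)^8/8!) = 14833.
P = 14833/40320 = 2119/5760.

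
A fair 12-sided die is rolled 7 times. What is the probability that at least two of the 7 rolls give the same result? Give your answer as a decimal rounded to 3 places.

P(all 7 different) = 12/12 · 11/12 · ··· · 6/12 ≈ 0.111.
P(at least two equal) = 1 − 0.111 = 0.889.

0.889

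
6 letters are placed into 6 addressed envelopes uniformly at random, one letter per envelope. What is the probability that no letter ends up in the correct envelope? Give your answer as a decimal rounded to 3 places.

This is the derangement probability: permutations of 6 with no fixed point.
D(6) = 6! · (1 − 1/1! + 1/2! − ··· + (−1)^6/6!) = 265.
P = 265/720 = 53/144 ≈ 0.368.

0.368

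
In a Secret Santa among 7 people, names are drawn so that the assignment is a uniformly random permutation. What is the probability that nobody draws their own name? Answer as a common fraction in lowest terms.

This is the derangement probability: permutations of 7 with no fixed point.
D(7) = 7! · (1 − 1/1! + 1/2! − ··· + (−1)^7/7!) = 1854.
P = 1854/5040 = 103/280.

103/280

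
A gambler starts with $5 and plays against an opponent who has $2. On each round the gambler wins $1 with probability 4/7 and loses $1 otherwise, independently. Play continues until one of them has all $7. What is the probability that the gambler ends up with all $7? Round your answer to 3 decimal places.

Let r = q/p = (3/7)/(4/7) = 3/4. The recurrence P(i) = p·P(i+1) + q·P(i−1) with P(0)=0, P(7)=1 gives P(i) = (1 − r^i)/(1 − r^7).
P(5) = (1 − (3/4)^5) / (1 − (3/4)^7) = 12496/14197 ≈ 0.880.

0.880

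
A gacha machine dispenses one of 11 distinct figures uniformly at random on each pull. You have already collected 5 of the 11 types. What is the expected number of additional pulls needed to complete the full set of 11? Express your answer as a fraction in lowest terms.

539/20

Starting from 5 distinct types, each trial gives a new one with probability (11−i)/11 when i types are held, so the wait for the next new type is 11/(11−i).
E = 11/6 + 11/5 + 11/4 + 11/3 + 11/2 + 11/1 = 539/20.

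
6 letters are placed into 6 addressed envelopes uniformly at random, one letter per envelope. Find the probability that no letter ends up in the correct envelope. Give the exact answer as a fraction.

This is the derangement probability: permutations of 6 with no fixed point.
D(6) = 6! · (1 − 1/1! + 1/2! − ··· + (−1)^6/6!) = 265.
P = 265/720 = 53/144.

53/144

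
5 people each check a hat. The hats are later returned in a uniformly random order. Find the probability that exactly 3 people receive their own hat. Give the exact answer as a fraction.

1/12

Choose which 3 of the 5 are fixed: C(5,3) = 10 ways.
The remaining 2 must have no fixed point: D(2) = 1.
P = 10·1/120 = 1/12.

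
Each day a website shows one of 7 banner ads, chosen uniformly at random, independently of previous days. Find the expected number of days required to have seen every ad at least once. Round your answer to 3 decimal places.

After i distinct types are collected, each trial gives a new one with probability (7−i)/7, so the expected wait for the next new type is 7/(7−i).
E = 7/7 + 7/6 + 7/5 + 7/4 + 7/3 + 7/2 + 7/1 = 363/20 ≈ 18.150.

18.150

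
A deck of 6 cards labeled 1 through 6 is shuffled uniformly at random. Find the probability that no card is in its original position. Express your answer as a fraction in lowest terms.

This is the derangement probability: permutations of 6 with no fixed point.
D(6) = 6! · (1 − 1/1! + 1/2! − ··· + (−1)^6/6!) = 265.
P = 265/720 = 53/144.

53/144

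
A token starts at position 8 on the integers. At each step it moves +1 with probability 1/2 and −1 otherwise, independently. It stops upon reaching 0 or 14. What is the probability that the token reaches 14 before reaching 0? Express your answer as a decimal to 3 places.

With a fair step, P(i) = ½P(i−1) + ½P(i+1) with P(0)=0, P(14)=1 has the linear solution P(i) = i/14.
P(8) = 8/14 = 4/7 ≈ 0.571.

0.571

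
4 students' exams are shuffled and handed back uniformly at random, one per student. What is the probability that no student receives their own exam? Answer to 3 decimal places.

This is the derangement probability: permutations of 4 with no fixed point.
D(4) = 4! · (1 − 1/1! + 1/2! − ··· + (−1)^4/4!) = 9.
P = 9/24 = 3/8 ≈ 0.375.

0.375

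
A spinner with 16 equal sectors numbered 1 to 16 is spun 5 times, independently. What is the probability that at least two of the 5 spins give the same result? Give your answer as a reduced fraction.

P(all 5 different) = 16/16 · 15/16 · ··· · 12/16 = 4095/8192.
P(at least two equal) = 1 − 4095/8192 = 4097/8192.

4097/8192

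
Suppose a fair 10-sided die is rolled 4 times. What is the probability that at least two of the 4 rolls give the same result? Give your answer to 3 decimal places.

P(all 4 different) = 10/10 · 9/10 · ··· · 7/10 ≈ 0.504.
P(at least two equal) = 1 − 0.504 = 0.496.

0.496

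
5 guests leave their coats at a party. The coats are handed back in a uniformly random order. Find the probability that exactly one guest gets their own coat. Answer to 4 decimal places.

0.3750

Choose which one is fixed: C(5,1) = 5 ways.
The remaining 4 must have no fixed point: D(4) = 9.
P = 5·9/120 = 3/8 ≈ 0.3750.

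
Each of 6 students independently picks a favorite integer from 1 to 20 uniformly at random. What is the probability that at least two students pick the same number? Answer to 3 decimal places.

It's easier to compute the probability that all 6 are distinct.
P(all distinct) = 20/20 · 19/20 · ··· · 15/20 ≈ 0.436.
So the probability of at least one match is 1 − 0.436 = 0.564.

0.564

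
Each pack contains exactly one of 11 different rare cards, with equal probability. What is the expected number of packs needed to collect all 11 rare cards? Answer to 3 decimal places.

33.219

After i distinct types are collected, each trial gives a new one with probability (11−i)/11, so the expected wait for the next new type is 11/(11−i).
E = 11/11 + 11/10 + 11/9 + 11/8 + 11/7 + 11/6 + 11/5 + 11/4 + 11/3 + 11/2 + 11/1 = 83711/2520 ≈ 33.219.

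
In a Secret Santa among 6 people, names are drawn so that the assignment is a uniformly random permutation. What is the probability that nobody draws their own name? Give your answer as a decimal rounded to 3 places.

This is the derangement probability: permutations of 6 with no fixed point.
D(6) = 6! · (1 − 1/1! + 1/2! − ··· + (−1)^6/6!) = 265.
P = 265/720 = 53/144 ≈ 0.368.

0.368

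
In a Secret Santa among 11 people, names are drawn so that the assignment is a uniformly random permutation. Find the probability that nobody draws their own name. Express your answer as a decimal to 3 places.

0.368

This is the derangement probability: permutations of 11 with no fixed point.
D(11) = 11! · (1 − 1/1! + 1/2! − ··· + (−1)^11/11!) = 14684570.
P = 14684570/39916800 = 1468457/3991680 ≈ 0.368.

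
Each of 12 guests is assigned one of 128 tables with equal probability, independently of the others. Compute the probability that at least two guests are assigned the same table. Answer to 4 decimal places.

0.4125

It's easier to compute the probability that all 12 are distinct.
P(all distinct) = 128/128 · 127/128 · ··· · 117/128 ≈ 0.5875.
So the probability of at least one match is 1 − 0.5875 = 0.4125.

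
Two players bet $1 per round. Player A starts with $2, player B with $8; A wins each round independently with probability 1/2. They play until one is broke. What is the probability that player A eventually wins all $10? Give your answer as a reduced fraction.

1/5

With a fair step, P(i) = ½P(i−1) + ½P(i+1) with P(0)=0, P(10)=1 has the linear solution P(i) = i/10.
P(2) = 2/10 = 1/5.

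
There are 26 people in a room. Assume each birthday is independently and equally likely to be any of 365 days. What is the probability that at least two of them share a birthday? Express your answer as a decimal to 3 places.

0.598

It's easier to compute the probability that all 26 are distinct.
P(all distinct) = 365/365 · 364/365 · ··· · 340/365 ≈ 0.402.
So the probability of at least one match is 1 − 0.402 = 0.598.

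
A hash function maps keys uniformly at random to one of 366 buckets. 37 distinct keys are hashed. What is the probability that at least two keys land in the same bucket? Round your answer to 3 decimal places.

It's easier to compute the probability that all 37 are distinct.
P(all distinct) = 366/366 · 365/366 · ··· · 330/366 ≈ 0.152.
So the probability of at least one match is 1 − 0.152 = 0.848.

0.848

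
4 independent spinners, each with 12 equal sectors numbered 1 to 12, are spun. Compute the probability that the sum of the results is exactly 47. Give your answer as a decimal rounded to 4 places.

There are 12^4 = 20736 equally likely outcomes.
The number of ordered 4-tuples from {1,…,12} summing to 47 is 4.
P(sum = 47) = 4/20736 = 1/5184 ≈ 0.0002.

0.0002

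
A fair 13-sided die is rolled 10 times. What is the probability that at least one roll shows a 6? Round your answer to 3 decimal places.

P(no roll shows a 6) = (12/13)^10 ≈ 0.449.
P(at least one) = 1 − 0.449 = 0.551.

0.551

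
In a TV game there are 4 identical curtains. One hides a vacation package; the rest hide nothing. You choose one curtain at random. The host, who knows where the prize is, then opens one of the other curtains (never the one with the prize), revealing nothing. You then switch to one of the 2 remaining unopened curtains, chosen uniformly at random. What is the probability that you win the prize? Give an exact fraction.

3/8

Your original curtain holds the prize with probability 1/4, so the other 3 collectively hold it with probability 3/4.
The host can always find an empty curtain to open, so this doesn't change that 3/4; it is now spread over the 2 remaining unopened curtains.
P(win by switching) = (3/4) · (1/2) = 3/8.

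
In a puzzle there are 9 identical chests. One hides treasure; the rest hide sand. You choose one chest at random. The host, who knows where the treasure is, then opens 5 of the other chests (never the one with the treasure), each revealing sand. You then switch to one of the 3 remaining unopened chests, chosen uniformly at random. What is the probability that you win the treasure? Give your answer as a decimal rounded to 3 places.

Your original chest holds the treasure with probability 1/9, so the other 8 collectively hold it with probability 8/9.
The host can always find 5 empty chests to open, so the reveals don't change that 8/9; it is now spread over the 3 remaining unopened chests.
P(win by switching) = (8/9) · (1/3) = 8/27 ≈ 0.296.

0.296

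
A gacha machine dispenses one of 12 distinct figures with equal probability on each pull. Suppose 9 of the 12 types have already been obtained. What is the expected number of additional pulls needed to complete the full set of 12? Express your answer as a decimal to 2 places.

Starting from 9 distinct types, each trial gives a new one with probability (12−i)/12 when i types are held, so the wait for the next new type is 12/(12−i).
E = 12/3 + 12/2 + 12/1 = 22 ≈ 22.00.

22.00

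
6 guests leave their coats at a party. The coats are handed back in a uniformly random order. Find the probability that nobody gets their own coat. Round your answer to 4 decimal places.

0.3681

This is the derangement probability: permutations of 6 with no fixed point.
D(6) = 6! · (1 − 1/1! + 1/2! − ··· + (−1)^6/6!) = 265.
P = 265/720 = 53/144 ≈ 0.3681.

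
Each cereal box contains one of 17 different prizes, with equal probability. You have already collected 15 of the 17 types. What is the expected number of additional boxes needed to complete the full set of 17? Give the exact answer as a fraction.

Starting from 15 distinct types, each trial gives a new one with probability (17−i)/17 when i types are held, so the wait for the next new type is 17/(17−i).
E = 17/2 + 17/1 = 51/2.

51/2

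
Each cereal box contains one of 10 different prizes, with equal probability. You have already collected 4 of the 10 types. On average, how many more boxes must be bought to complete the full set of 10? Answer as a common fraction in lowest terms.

Starting from 4 distinct types, each trial gives a new one with probability (10−i)/10 when i types are held, so the wait for the next new type is 10/(10−i).
E = 10/6 + 10/5 + 10/4 + 10/3 + 10/2 + 10/1 = 49/2.

49/2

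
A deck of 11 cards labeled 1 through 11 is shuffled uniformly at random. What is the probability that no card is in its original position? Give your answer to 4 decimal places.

0.3679

This is the derangement probability: permutations of 11 with no fixed point.
D(11) = 11! · (1 − 1/1! + 1/2! − ··· + (−1)^11/11!) = 14684570.
P = 14684570/39916800 = 1468457/3991680 ≈ 0.3679.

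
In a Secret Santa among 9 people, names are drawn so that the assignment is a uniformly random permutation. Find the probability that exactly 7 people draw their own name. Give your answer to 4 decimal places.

Choose which 7 of the 9 are fixed: C(9,7) = 36 ways.
The remaining 2 must have no fixed point: D(2) = 1.
P = 36·1/362880 = 1/10080 ≈ 0.0001.

0.0001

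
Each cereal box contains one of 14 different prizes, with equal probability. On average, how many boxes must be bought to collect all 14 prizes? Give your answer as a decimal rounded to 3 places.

45.522

After i distinct types are collected, each trial gives a new one with probability (14−i)/14, so the expected wait for the next new type is 14/(14−i).
E = 14/14 + 14/13 + 14/12 + 14/11 + 14/10 + 14/9 + 14/8 + 14/7 + 14/6 + 14/5 + 14/4 + 14/3 + 14/2 + 14/1 = 1171733/25740 ≈ 45.522.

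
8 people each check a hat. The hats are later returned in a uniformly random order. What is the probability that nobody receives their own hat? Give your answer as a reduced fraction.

2119/5760

This is the derangement probability: permutations of 8 with no fixed point.
D(8) = 8! · (1 − 1/1! + 1/2! − ··· + (−1)^8/8!) = 14833.
P = 14833/40320 = 2119/5760.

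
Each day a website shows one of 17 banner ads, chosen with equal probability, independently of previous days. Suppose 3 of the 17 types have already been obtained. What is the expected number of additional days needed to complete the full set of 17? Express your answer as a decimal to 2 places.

55.28

Starting from 3 distinct types, each trial gives a new one with probability (17−i)/17 when i types are held, so the wait for the next new type is 17/(17−i).
E = 17/14 + 17/13 + 17/12 + 17/11 + 17/10 + 17/9 + 17/8 + 17/7 + 17/6 + 17/5 + 17/4 + 17/3 + 17/2 + 17/1 = 19919461/360360 ≈ 55.28.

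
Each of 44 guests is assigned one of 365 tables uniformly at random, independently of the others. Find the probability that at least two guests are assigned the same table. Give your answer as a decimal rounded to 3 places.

0.933

It's easier to compute the probability that all 44 are distinct.
P(all distinct) = 365/365 · 364/365 · ··· · 322/365 ≈ 0.067.
So the probability of at least one match is 1 − 0.067 = 0.933.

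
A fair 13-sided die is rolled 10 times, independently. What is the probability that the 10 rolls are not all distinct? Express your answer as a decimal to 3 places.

0.992

P(all 10 different) = 13/13 · 12/13 · ··· · 4/13 ≈ 0.008.
P(at least two equal) = 1 − 0.008 = 0.992.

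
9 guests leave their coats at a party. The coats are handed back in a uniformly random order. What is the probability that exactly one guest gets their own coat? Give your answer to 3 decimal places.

0.368

Choose which one is fixed: C(9,1) = 9 ways.
The remaining 8 must have no fixed point: D(8) = 14833.
P = 9·14833/362880 = 2119/5760 ≈ 0.368.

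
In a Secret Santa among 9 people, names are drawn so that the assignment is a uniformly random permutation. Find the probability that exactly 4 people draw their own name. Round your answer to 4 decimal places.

Choose which 4 of the 9 are fixed: C(9,4) = 126 ways.
The remaining 5 must have no fixed point: D(5) = 44.
P = 126·44/362880 = 11/720 ≈ 0.0153.

0.0153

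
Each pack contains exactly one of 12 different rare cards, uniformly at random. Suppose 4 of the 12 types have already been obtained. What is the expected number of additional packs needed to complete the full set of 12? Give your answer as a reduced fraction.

Starting from 4 distinct types, each trial gives a new one with probability (12−i)/12 when i types are held, so the wait for the next new type is 12/(12−i).
E = 12/8 + 12/7 + 12/6 + 12/5 + 12/4 + 12/3 + 12/2 + 12/1 = 2283/70.

2283/70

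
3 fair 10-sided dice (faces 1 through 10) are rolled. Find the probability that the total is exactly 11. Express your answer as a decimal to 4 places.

There are 10^3 = 1000 equally likely outcomes.
The number of ordered 3-tuples from {1,…,10} summing to 11 is 45.
P(sum = 11) = 45/1000 = 9/200 ≈ 0.0450.

0.0450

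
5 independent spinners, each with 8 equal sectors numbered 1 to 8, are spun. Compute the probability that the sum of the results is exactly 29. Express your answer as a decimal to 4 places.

There are 8^5 = 32768 equally likely outcomes.
The number of ordered 5-tuples from {1,…,8} summing to 29 is 1190.
P(sum = 29) = 1190/32768 = 595/16384 ≈ 0.0363.

0.0363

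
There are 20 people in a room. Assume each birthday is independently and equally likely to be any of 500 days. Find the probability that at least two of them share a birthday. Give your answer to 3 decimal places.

0.320

It's easier to compute the probability that all 20 are distinct.
P(all distinct) = 500/500 · 499/500 · ··· · 481/500 ≈ 0.680.
So the probability of at least one match is 1 − 0.680 = 0.320.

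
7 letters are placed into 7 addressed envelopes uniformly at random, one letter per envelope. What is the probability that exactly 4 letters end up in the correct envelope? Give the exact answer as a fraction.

Choose which 4 of the 7 are fixed: C(7,4) = 35 ways.
The remaining 3 must have no fixed point: D(3) = 2.
P = 35·2/5040 = 1/72.

1/72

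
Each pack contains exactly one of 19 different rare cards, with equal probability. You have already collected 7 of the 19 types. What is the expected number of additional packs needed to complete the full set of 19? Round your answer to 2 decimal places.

58.96

Starting from 7 distinct types, each trial gives a new one with probability (19−i)/19 when i types are held, so the wait for the next new type is 19/(19−i).
E = 19/12 + 19/11 + 19/10 + 19/9 + 19/8 + 19/7 + 19/6 + 19/5 + 19/4 + 19/3 + 19/2 + 19/1 = 1634399/27720 ≈ 58.96.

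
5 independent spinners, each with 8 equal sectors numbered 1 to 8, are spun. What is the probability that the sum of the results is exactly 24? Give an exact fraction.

595/8192

There are 8^5 = 32768 equally likely outcomes.
The number of ordered 5-tuples from {1,…,8} summing to 24 is 2380.
P(sum = 24) = 2380/32768 = 595/8192.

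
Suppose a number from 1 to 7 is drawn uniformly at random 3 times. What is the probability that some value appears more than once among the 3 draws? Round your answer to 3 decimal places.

0.388

P(all 3 different) = 7/7 · 6/7 · ··· · 5/7 ≈ 0.612.
P(at least two equal) = 1 − 0.612 = 0.388.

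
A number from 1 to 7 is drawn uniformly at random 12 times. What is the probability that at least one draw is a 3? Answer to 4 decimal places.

0.8427

P(no draw is a 3) = (6/7)^12 ≈ 0.1573.
P(at least one) = 1 − 0.1573 = 0.8427.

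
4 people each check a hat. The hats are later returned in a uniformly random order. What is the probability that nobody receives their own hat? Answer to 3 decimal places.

This is the derangement probability: permutations of 4 with no fixed point.
D(4) = 4! · (1 − 1/1! + 1/2! − ··· + (−1)^4/4!) = 9.
P = 9/24 = 3/8 ≈ 0.375.

0.375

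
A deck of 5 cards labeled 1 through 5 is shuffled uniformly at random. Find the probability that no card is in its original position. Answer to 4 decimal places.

This is the derangement probability: permutations of 5 with no fixed point.
D(5) = 5! · (1 − 1/1! + 1/2! − ··· + (−1)^5/5!) = 44.
P = 44/120 = 11/30 ≈ 0.3667.

0.3667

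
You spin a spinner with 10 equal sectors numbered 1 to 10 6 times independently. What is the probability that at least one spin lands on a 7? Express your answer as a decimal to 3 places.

P(no spin lands on a 7) = (9/10)^6 ≈ 0.531.
P(at least one) = 1 − 0.531 = 0.469.

0.469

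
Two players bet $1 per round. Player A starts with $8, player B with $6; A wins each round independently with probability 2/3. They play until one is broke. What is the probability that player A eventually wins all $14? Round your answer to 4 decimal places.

0.9962

Let r = q/p = (1/3)/(2/3) = 1/2. The recurrence P(i) = p·P(i+1) + q·P(i−1) with P(0)=0, P(14)=1 gives P(i) = (1 − r^i)/(1 − r^14).
P(8) = (1 − (1/2)^8) / (1 − (1/2)^14) = 5440/5461 ≈ 0.9962.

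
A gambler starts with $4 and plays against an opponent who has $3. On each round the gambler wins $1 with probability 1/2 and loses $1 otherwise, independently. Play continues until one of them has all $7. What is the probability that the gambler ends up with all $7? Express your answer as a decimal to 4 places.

With a fair step, P(i) = ½P(i−1) + ½P(i+1) with P(0)=0, P(7)=1 has the linear solution P(i) = i/7.
P(4) = 4/7 ≈ 0.5714.

0.5714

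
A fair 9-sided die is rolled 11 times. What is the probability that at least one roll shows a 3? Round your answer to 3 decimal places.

P(no roll shows a 3) = (8/9)^11 ≈ 0.274.
P(at least one) = 1 − 0.274 = 0.726.

0.726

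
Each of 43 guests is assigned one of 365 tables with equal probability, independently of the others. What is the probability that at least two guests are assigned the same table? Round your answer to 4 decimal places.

It's easier to compute the probability that all 43 are distinct.
P(all distinct) = 365/365 · 364/365 · ··· · 323/365 ≈ 0.0761.
So the probability of at least one match is 1 − 0.0761 = 0.9239.

0.9239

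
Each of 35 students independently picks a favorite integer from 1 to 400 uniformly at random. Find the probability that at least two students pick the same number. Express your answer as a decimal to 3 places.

It's easier to compute the probability that all 35 are distinct.
P(all distinct) = 400/400 · 399/400 · ··· · 366/400 ≈ 0.216.
So the probability of at least one match is 1 − 0.216 = 0.784.

0.784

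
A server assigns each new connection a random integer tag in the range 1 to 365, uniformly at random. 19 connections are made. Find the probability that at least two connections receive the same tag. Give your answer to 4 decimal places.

0.3791

It's easier to compute the probability that all 19 are distinct.
P(all distinct) = 365/365 · 364/365 · ··· · 347/365 ≈ 0.6209.
So the probability of at least one match is 1 − 0.6209 = 0.3791.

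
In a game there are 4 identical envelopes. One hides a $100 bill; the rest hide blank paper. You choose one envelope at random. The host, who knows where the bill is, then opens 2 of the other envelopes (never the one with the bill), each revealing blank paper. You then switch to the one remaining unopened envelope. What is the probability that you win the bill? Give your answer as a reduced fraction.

Your original envelope holds the bill with probability 1/4, so the other 3 collectively hold it with probability 3/4.
The host can always find 2 empty envelopes to open, so the reveals don't change that 3/4; it is now spread over the 1 remaining unopened envelope.
P(win by switching) = (3/4) · (1/1) = 3/4.

3/4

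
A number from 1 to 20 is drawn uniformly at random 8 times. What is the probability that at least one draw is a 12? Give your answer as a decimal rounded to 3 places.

P(no draw is a 12) = (19/20)^8 ≈ 0.663.
P(at least one) = 1 − 0.663 = 0.337.

0.337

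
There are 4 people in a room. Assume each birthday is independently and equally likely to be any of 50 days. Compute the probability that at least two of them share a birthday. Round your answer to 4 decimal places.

0.1156

It's easier to compute the probability that all 4 are distinct.
P(all distinct) = 50/50 · 49/50 · ··· · 47/50 ≈ 0.8844.
So the probability of at least one match is 1 − 0.8844 = 0.1156.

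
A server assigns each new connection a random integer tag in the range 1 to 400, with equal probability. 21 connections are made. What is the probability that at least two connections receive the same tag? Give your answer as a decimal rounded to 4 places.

0.4139

It's easier to compute the probability that all 21 are distinct.
P(all distinct) = 400/400 · 399/400 · ··· · 380/400 ≈ 0.5861.
So the probability of at least one match is 1 − 0.5861 = 0.4139.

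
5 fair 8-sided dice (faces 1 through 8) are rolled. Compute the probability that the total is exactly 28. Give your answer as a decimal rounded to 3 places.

0.045

There are 8^5 = 32768 equally likely outcomes.
The number of ordered 5-tuples from {1,…,8} summing to 28 is 1470.
P(sum = 28) = 1470/32768 = 735/16384 ≈ 0.045.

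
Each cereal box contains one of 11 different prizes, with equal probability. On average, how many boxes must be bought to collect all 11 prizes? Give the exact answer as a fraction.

After i distinct types are collected, each trial gives a new one with probability (11−i)/11, so the expected wait for the next new type is 11/(11−i).
E = 11/11 + 11/10 + 11/9 + 11/8 + 11/7 + 11/6 + 11/5 + 11/4 + 11/3 + 11/2 + 11/1 = 83711/2520.

83711/2520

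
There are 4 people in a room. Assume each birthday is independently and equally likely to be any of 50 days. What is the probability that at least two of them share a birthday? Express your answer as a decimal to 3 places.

0.116

It's easier to compute the probability that all 4 are distinct.
P(all distinct) = 50/50 · 49/50 · ··· · 47/50 ≈ 0.884.
So the probability of at least one match is 1 − 0.884 = 0.116.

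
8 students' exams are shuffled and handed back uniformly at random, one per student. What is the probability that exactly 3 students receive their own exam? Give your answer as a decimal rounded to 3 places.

Choose which 3 of the 8 are fixed: C(8,3) = 56 ways.
The remaining 5 must have no fixed point: D(5) = 44.
P = 56·44/40320 = 11/180 ≈ 0.061.

0.061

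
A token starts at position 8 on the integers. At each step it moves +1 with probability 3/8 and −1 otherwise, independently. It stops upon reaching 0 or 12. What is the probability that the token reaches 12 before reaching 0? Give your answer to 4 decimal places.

Let r = q/p = (5/8)/(3/8) = 5/3. The recurrence P(i) = p·P(i+1) + q·P(i−1) with P(0)=0, P(12)=1 gives P(i) = (1 − r^i)/(1 − r^12).
P(8) = (1 − (5/3)^8) / (1 − (5/3)^12) = 57186/447811 ≈ 0.1277.

0.1277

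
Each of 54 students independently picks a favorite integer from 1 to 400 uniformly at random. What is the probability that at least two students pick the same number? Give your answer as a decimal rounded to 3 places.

It's easier to compute the probability that all 54 are distinct.
P(all distinct) = 400/400 · 399/400 · ··· · 347/400 ≈ 0.024.
So the probability of at least one match is 1 − 0.024 = 0.976.

0.976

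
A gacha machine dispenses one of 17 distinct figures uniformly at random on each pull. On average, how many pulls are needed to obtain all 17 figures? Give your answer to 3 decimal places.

After i distinct types are collected, each trial gives a new one with probability (17−i)/17, so the expected wait for the next new type is 17/(17−i).
E = 17/17 + 17/16 + 17/15 + 17/14 + 17/13 + 17/12 + 17/11 + 17/10 + 17/9 + 17/8 + 17/7 + 17/6 + 17/5 + 17/4 + 17/3 + 17/2 + 17/1 = 42142223/720720 ≈ 58.472.

58.472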